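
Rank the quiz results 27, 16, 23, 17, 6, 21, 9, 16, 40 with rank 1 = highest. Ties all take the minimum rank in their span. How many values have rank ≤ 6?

Sorted (descending): 40, 27, 23, 21, 17, 16, 16, 9, 6
The 2 values of 16 occupy positions 6–7 → each gets rank 6.
Ranks ≤ 6: {1, 2, 3, 4, 5, 6, 6} → 7 values.

7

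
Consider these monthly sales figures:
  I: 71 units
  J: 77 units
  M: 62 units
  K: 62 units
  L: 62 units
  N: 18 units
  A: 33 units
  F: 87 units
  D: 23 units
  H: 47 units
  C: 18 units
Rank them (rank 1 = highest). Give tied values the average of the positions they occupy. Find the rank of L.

Sorted (descending): 87, 77, 71, 62, 62, 62, 47, 33, 23, 18, 18
The 3 values of 62 occupy positions 4–6 → average rank 5.
The 2 values of 18 occupy positions 10–11 → average rank (10+11)/2 = 10.5.
L has value 62 units → rank 5.

5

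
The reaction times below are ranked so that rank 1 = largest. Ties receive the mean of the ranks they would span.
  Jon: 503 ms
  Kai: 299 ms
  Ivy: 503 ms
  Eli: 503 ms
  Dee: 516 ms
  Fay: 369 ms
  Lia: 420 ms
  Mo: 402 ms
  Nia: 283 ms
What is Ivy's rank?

Sorted (descending): 516, 503, 503, 503, 420, 402, 369, 299, 283
The 3 values of 503 occupy positions 2–4 → average rank 3.
Ivy has value 503 ms → rank 3.

3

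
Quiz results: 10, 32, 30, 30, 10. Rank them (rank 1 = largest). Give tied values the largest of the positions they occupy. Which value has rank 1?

Sorted (descending): 32, 30, 30, 10, 10
The 2 values of 30 occupy positions 2–3 → each gets rank 3.
The 2 values of 10 occupy positions 4–5 → each gets rank 5.
Rank 1 → value 32.

32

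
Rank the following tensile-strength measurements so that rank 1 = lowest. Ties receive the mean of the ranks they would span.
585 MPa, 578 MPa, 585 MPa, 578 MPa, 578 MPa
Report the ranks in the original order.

4.5, 2, 4.5, 2, 2

Sorted (ascending): 578, 578, 578, 585, 585
The 3 values of 578 occupy positions 1–3 → average rank 2.
The 2 values of 585 occupy positions 4–5 → average rank (4+5)/2 = 4.5.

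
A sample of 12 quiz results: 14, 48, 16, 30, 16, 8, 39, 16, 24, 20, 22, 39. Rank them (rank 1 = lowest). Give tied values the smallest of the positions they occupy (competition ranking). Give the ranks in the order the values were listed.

Sorted (ascending): 8, 14, 16, 16, 16, 20, 22, 24, 30, 39, 39, 48
The 3 values of 16 occupy positions 3–5 → each gets rank 3.
The 2 values of 39 occupy positions 10–11 → each gets rank 10.

2, 12, 3, 9, 3, 1, 10, 3, 8, 6, 7, 10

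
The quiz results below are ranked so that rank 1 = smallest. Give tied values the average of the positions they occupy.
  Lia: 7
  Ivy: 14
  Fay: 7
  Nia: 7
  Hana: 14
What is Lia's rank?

2

Sorted (ascending): 7, 7, 7, 14, 14
The 3 values of 7 occupy positions 1–3 → average rank 2.
The 2 values of 14 occupy positions 4–5 → average rank (4+5)/2 = 4.5.
Lia has value 7 → rank 2.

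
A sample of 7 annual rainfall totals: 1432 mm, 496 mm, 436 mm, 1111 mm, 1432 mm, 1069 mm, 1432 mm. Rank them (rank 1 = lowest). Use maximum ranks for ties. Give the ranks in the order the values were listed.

Sorted (ascending): 436, 496, 1069, 1111, 1432, 1432, 1432
The 3 values of 1432 occupy positions 5–7 → each gets rank 7.

7, 2, 1, 4, 7, 3, 7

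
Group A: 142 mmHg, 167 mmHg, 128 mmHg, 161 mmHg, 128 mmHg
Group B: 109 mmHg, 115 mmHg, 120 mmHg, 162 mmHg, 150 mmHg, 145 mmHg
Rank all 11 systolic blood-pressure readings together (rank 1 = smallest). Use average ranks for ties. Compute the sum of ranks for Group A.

Sorted (ascending): 109, 115, 120, 128, 128, 142, 145, 150, 161, 162, 167
The 2 values of 128 occupy positions 4–5 → average rank (4+5)/2 = 4.5.
Group A values → pooled ranks: 142→6, 167→11, 128→4.5, 161→9, 128→4.5
Rank sum = 6 + 11 + 4.5 + 9 + 4.5 = 35

35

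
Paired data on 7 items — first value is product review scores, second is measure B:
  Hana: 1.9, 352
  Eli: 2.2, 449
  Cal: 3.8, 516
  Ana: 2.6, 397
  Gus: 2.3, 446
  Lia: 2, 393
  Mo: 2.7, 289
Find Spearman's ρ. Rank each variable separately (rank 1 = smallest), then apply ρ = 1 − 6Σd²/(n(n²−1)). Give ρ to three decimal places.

Ranks of variable 1: 1, 3, 7, 5, 4, 2, 6
Ranks of variable 2: 2, 6, 7, 4, 5, 3, 1
d = r₁ − r₂: -1, -3, 0, 1, -1, -1, 5
d²: 1, 9, 0, 1, 1, 1, 25; Σd² = 38
ρ = 1 − 6·38/(7·48) = 1 − 228/336 = 0.321

0.321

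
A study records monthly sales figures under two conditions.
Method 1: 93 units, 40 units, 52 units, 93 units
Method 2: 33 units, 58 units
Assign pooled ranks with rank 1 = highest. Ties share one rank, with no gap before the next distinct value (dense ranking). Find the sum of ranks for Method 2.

7

Sorted (descending): 93, 93, 58, 52, 40, 33
The 2 values of 93 share dense rank 1.
Remaining distinct values take the next consecutive integers.
Method 2 values → pooled ranks: 33→5, 58→2
Rank sum = 5 + 2 = 7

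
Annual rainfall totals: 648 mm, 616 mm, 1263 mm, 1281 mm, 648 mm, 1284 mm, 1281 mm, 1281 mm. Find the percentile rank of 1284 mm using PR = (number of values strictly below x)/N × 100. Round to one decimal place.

N = 8.
Strictly below 1284: 7. Equal to 1284: 1.
PR = 7/8 × 100 = 87.5

87.5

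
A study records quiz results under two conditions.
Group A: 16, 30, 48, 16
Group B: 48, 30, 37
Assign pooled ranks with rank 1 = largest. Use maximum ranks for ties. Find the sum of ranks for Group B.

Sorted (descending): 48, 48, 37, 30, 30, 16, 16
The 2 values of 48 occupy positions 1–2 → each gets rank 2.
The 2 values of 30 occupy positions 4–5 → each gets rank 5.
The 2 values of 16 occupy positions 6–7 → each gets rank 7.
Group B values → pooled ranks: 48→2, 30→5, 37→3
Rank sum = 2 + 5 + 3 = 10

10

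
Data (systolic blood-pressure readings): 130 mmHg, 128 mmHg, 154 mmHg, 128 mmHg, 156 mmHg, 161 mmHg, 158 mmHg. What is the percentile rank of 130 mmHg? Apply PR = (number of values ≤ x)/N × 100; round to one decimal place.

N = 7.
Strictly below 130: 2. Equal to 130: 1.
PR = 3/7 × 100 = 42.9

42.9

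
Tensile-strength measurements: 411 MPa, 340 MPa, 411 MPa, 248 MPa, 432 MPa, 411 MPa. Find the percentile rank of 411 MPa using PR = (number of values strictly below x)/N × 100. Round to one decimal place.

33.3

N = 6.
Strictly below 411: 2. Equal to 411: 3.
PR = 2/6 × 100 = 33.3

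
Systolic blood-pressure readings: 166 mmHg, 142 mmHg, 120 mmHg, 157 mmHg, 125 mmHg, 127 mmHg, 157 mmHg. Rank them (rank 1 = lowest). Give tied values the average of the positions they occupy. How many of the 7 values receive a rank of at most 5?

4

Sorted (ascending): 120, 125, 127, 142, 157, 157, 166
The 2 values of 157 occupy positions 5–6 → average rank (5+6)/2 = 5.5.
Ranks ≤ 5: {1, 2, 3, 4} → 4 values.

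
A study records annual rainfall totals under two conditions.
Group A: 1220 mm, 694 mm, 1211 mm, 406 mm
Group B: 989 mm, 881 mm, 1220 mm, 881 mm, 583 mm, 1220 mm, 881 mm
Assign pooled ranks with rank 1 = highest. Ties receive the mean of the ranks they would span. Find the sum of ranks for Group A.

26

Sorted (descending): 1220, 1220, 1220, 1211, 989, 881, 881, 881, 694, 583, 406
The 3 values of 1220 occupy positions 1–3 → average rank 2.
The 3 values of 881 occupy positions 6–8 → average rank 7.
Group A values → pooled ranks: 1220→2, 694→9, 1211→4, 406→11
Rank sum = 2 + 9 + 4 + 11 = 26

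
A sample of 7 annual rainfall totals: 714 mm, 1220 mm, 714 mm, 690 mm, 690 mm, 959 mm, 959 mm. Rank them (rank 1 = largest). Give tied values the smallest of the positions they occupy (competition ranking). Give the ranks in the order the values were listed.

4, 1, 4, 6, 6, 2, 2

Sorted (descending): 1220, 959, 959, 714, 714, 690, 690
The 2 values of 959 occupy positions 2–3 → each gets rank 2.
The 2 values of 714 occupy positions 4–5 → each gets rank 4.
The 2 values of 690 occupy positions 6–7 → each gets rank 6.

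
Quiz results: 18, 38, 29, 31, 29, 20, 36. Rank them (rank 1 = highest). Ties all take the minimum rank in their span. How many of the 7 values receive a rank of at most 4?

5

Sorted (descending): 38, 36, 31, 29, 29, 20, 18
The 2 values of 29 occupy positions 4–5 → each gets rank 4.
Ranks ≤ 4: {1, 2, 3, 4, 4} → 5 values.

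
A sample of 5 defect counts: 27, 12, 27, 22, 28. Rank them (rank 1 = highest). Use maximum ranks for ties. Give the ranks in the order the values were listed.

Sorted (descending): 28, 27, 27, 22, 12
The 2 values of 27 occupy positions 2–3 → each gets rank 3.

3, 5, 3, 4, 1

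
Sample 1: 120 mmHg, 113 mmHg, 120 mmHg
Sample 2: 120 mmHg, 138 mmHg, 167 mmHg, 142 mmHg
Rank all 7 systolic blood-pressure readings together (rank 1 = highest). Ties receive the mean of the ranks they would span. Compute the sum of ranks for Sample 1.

17

Sorted (descending): 167, 142, 138, 120, 120, 120, 113
The 3 values of 120 occupy positions 4–6 → average rank 5.
Sample 1 values → pooled ranks: 120→5, 113→7, 120→5
Rank sum = 5 + 7 + 5 = 17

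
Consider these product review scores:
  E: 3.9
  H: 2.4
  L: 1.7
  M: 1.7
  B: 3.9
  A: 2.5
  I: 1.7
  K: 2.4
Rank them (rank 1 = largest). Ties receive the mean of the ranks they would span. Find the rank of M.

Sorted (descending): 3.9, 3.9, 2.5, 2.4, 2.4, 1.7, 1.7, 1.7
The 2 values of 3.9 occupy positions 1–2 → average rank (1+2)/2 = 1.5.
The 2 values of 2.4 occupy positions 4–5 → average rank (4+5)/2 = 4.5.
The 3 values of 1.7 occupy positions 6–8 → average rank 7.
M has value 1.7 → rank 7.

7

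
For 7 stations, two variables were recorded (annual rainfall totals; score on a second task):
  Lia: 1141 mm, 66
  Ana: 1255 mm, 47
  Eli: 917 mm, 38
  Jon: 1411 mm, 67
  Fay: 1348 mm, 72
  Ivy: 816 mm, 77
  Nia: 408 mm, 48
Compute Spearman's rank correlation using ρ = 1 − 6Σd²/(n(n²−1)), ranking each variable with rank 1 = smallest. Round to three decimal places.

Ranks of variable 1: 4, 5, 3, 7, 6, 2, 1
Ranks of variable 2: 4, 2, 1, 5, 6, 7, 3
d = r₁ − r₂: 0, 3, 2, 2, 0, -5, -2
d²: 0, 9, 4, 4, 0, 25, 4; Σd² = 46
ρ = 1 − 6·46/(7·48) = 1 − 276/336 = 0.179

0.179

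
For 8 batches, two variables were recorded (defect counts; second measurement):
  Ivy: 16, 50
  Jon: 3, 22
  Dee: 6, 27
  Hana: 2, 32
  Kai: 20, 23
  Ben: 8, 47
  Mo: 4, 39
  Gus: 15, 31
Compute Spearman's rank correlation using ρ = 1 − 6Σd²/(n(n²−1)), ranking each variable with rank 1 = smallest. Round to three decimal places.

Ranks of variable 1: 7, 2, 4, 1, 8, 5, 3, 6
Ranks of variable 2: 8, 1, 3, 5, 2, 7, 6, 4
d = r₁ − r₂: -1, 1, 1, -4, 6, -2, -3, 2
d²: 1, 1, 1, 16, 36, 4, 9, 4; Σd² = 72
ρ = 1 − 6·72/(8·63) = 1 − 432/504 = 0.143

0.143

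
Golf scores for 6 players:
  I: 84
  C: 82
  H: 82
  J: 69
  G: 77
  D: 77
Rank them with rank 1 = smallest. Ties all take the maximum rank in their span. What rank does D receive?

3

Sorted (ascending): 69, 77, 77, 82, 82, 84
The 2 values of 77 occupy positions 2–3 → each gets rank 3.
The 2 values of 82 occupy positions 4–5 → each gets rank 5.
D has value 77 → rank 3.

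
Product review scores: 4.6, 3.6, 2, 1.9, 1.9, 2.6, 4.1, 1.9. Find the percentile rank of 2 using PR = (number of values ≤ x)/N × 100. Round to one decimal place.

N = 8.
Strictly below 2: 3. Equal to 2: 1.
PR = 4/8 × 100 = 50.0

50.0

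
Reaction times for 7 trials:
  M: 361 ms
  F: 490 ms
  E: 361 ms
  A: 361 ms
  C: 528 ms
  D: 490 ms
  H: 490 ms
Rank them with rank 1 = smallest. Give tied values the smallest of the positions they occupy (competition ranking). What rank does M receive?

1

Sorted (ascending): 361, 361, 361, 490, 490, 490, 528
The 3 values of 361 occupy positions 1–3 → each gets rank 1.
The 3 values of 490 occupy positions 4–6 → each gets rank 4.
M has value 361 ms → rank 1.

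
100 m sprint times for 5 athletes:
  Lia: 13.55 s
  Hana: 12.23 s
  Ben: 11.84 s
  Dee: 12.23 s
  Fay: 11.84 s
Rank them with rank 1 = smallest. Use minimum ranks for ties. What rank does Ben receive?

1

Sorted (ascending): 11.84, 11.84, 12.23, 12.23, 13.55
The 2 values of 11.84 occupy positions 1–2 → each gets rank 1.
The 2 values of 12.23 occupy positions 3–4 → each gets rank 3.
Ben has value 11.84 s → rank 1.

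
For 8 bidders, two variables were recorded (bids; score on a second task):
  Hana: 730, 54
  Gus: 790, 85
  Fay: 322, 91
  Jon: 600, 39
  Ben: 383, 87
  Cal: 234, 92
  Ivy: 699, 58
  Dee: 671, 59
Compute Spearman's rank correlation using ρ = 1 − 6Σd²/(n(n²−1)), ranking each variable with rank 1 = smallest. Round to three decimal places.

Ranks of variable 1: 7, 8, 2, 4, 3, 1, 6, 5
Ranks of variable 2: 2, 5, 7, 1, 6, 8, 3, 4
d = r₁ − r₂: 5, 3, -5, 3, -3, -7, 3, 1
d²: 25, 9, 25, 9, 9, 49, 9, 1; Σd² = 136
ρ = 1 − 6·136/(8·63) = 1 − 816/504 = -0.619

-0.619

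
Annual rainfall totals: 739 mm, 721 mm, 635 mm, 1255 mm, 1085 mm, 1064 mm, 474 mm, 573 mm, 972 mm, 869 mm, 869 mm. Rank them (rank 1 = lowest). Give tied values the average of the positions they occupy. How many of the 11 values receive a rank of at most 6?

Sorted (ascending): 474, 573, 635, 721, 739, 869, 869, 972, 1064, 1085, 1255
The 2 values of 869 occupy positions 6–7 → average rank (6+7)/2 = 6.5.
Ranks ≤ 6: {1, 2, 3, 4, 5} → 5 values.

5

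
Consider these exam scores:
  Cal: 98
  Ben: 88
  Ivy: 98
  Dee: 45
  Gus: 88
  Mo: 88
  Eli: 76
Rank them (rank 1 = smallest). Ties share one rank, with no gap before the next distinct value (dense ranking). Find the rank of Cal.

Sorted (ascending): 45, 76, 88, 88, 88, 98, 98
The 3 values of 88 share dense rank 3.
The 2 values of 98 share dense rank 4.
Remaining distinct values take the next consecutive integers.
Cal has value 98 → rank 4.

4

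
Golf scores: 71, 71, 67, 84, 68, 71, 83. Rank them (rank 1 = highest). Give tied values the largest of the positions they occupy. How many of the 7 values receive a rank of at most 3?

Sorted (descending): 84, 83, 71, 71, 71, 68, 67
The 3 values of 71 occupy positions 3–5 → each gets rank 5.
Ranks ≤ 3: {1, 2} → 2 values.

2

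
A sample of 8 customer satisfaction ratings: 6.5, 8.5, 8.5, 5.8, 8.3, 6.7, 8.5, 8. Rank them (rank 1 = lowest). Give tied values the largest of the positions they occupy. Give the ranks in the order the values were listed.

2, 8, 8, 1, 5, 3, 8, 4

Sorted (ascending): 5.8, 6.5, 6.7, 8, 8.3, 8.5, 8.5, 8.5
The 3 values of 8.5 occupy positions 6–8 → each gets rank 8.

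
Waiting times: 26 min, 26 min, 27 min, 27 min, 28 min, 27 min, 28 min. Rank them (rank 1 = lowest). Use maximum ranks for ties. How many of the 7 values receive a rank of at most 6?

5

Sorted (ascending): 26, 26, 27, 27, 27, 28, 28
The 2 values of 26 occupy positions 1–2 → each gets rank 2.
The 3 values of 27 occupy positions 3–5 → each gets rank 5.
The 2 values of 28 occupy positions 6–7 → each gets rank 7.
Ranks ≤ 6: {2, 2, 5, 5, 5} → 5 values.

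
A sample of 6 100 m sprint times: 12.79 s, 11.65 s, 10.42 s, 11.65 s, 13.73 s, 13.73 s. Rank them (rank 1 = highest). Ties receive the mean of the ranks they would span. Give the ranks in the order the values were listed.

Sorted (descending): 13.73, 13.73, 12.79, 11.65, 11.65, 10.42
The 2 values of 13.73 occupy positions 1–2 → average rank (1+2)/2 = 1.5.
The 2 values of 11.65 occupy positions 4–5 → average rank (4+5)/2 = 4.5.

3, 4.5, 6, 4.5, 1.5, 1.5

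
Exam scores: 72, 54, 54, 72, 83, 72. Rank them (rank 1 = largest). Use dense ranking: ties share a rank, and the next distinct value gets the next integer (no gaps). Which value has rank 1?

Sorted (descending): 83, 72, 72, 72, 54, 54
The 3 values of 72 share dense rank 2.
The 2 values of 54 share dense rank 3.
Remaining distinct values take the next consecutive integers.
Rank 1 → value 83.

83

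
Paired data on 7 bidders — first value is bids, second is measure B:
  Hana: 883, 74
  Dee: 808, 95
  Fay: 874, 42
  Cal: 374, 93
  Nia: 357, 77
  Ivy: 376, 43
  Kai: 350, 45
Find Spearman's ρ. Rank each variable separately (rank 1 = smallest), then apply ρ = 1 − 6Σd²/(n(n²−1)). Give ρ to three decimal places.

Ranks of variable 1: 7, 5, 6, 3, 2, 4, 1
Ranks of variable 2: 4, 7, 1, 6, 5, 2, 3
d = r₁ − r₂: 3, -2, 5, -3, -3, 2, -2
d²: 9, 4, 25, 9, 9, 4, 4; Σd² = 64
ρ = 1 − 6·64/(7·48) = 1 − 384/336 = -0.143

-0.143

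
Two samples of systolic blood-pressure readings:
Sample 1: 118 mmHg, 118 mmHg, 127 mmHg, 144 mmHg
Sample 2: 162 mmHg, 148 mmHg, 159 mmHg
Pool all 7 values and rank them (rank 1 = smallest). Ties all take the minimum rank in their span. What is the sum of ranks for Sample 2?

18

Sorted (ascending): 118, 118, 127, 144, 148, 159, 162
The 2 values of 118 occupy positions 1–2 → each gets rank 1.
Sample 2 values → pooled ranks: 162→7, 148→5, 159→6
Rank sum = 7 + 5 + 6 = 18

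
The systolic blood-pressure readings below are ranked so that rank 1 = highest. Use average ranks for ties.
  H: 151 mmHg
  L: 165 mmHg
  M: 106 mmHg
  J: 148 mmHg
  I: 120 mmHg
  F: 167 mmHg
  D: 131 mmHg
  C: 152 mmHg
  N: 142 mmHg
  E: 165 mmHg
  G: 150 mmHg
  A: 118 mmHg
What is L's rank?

Sorted (descending): 167, 165, 165, 152, 151, 150, 148, 142, 131, 120, 118, 106
The 2 values of 165 occupy positions 2–3 → average rank (2+3)/2 = 2.5.
L has value 165 mmHg → rank 2.5.

2.5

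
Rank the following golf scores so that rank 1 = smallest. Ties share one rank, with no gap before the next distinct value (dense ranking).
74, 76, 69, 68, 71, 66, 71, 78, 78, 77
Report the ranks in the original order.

5, 6, 3, 2, 4, 1, 4, 8, 8, 7

Sorted (ascending): 66, 68, 69, 71, 71, 74, 76, 77, 78, 78
The 2 values of 71 share dense rank 4.
The 2 values of 78 share dense rank 8.
Remaining distinct values take the next consecutive integers.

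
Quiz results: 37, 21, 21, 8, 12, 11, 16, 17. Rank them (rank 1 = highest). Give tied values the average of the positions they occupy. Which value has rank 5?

Sorted (descending): 37, 21, 21, 17, 16, 12, 11, 8
The 2 values of 21 occupy positions 2–3 → average rank (2+3)/2 = 2.5.
Rank 5 → value 16.

16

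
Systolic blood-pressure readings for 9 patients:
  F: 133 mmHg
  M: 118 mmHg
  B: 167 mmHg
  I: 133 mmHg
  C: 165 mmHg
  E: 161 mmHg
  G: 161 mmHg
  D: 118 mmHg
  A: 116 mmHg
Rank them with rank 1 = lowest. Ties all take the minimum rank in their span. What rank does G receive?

Sorted (ascending): 116, 118, 118, 133, 133, 161, 161, 165, 167
The 2 values of 118 occupy positions 2–3 → each gets rank 2.
The 2 values of 133 occupy positions 4–5 → each gets rank 4.
The 2 values of 161 occupy positions 6–7 → each gets rank 6.
G has value 161 mmHg → rank 6.

6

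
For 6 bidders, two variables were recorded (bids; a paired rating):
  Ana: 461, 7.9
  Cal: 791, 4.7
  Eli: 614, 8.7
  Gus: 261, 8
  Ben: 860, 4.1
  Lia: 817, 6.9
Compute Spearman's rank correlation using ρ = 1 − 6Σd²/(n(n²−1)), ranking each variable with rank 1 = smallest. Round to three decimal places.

Ranks of variable 1: 2, 4, 3, 1, 6, 5
Ranks of variable 2: 4, 2, 6, 5, 1, 3
d = r₁ − r₂: -2, 2, -3, -4, 5, 2
d²: 4, 4, 9, 16, 25, 4; Σd² = 62
ρ = 1 − 6·62/(6·35) = 1 − 372/210 = -0.771

-0.771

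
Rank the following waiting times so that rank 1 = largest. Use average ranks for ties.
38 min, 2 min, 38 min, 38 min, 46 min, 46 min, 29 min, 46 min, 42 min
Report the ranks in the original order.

Sorted (descending): 46, 46, 46, 42, 38, 38, 38, 29, 2
The 3 values of 46 occupy positions 1–3 → average rank 2.
The 3 values of 38 occupy positions 5–7 → average rank 6.

6, 9, 6, 6, 2, 2, 8, 2, 4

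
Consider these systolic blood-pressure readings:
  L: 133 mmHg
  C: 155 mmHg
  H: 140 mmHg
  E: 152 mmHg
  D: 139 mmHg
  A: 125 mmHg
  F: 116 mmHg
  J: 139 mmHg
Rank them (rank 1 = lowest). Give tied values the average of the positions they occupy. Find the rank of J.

Sorted (ascending): 116, 125, 133, 139, 139, 140, 152, 155
The 2 values of 139 occupy positions 4–5 → average rank (4+5)/2 = 4.5.
J has value 139 mmHg → rank 4.5.

4.5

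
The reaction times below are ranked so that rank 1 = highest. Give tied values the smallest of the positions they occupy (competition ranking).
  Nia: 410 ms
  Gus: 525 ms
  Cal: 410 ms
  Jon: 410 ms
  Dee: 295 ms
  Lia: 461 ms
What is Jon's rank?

Sorted (descending): 525, 461, 410, 410, 410, 295
The 3 values of 410 occupy positions 3–5 → each gets rank 3.
Jon has value 410 ms → rank 3.

3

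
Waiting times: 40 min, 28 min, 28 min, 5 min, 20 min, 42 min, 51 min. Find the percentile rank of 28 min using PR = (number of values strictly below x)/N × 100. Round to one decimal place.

28.6

N = 7.
Strictly below 28: 2. Equal to 28: 2.
PR = 2/7 × 100 = 28.6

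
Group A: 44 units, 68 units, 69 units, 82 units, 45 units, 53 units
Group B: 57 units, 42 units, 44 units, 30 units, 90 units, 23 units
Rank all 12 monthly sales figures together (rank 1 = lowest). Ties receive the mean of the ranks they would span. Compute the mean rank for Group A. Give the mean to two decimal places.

Sorted (ascending): 23, 30, 42, 44, 44, 45, 53, 57, 68, 69, 82, 90
The 2 values of 44 occupy positions 4–5 → average rank (4+5)/2 = 4.5.
Group A values → pooled ranks: 44→4.5, 68→9, 69→10, 82→11, 45→6, 53→7
Mean rank = (4.5 + 9 + 10 + 11 + 6 + 7) / 6 = 7.92

7.92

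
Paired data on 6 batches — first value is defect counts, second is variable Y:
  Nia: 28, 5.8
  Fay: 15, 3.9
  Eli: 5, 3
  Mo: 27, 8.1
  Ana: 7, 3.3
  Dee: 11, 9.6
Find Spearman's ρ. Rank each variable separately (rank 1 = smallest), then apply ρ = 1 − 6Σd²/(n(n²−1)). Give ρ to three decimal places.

Ranks of variable 1: 6, 4, 1, 5, 2, 3
Ranks of variable 2: 4, 3, 1, 5, 2, 6
d = r₁ − r₂: 2, 1, 0, 0, 0, -3
d²: 4, 1, 0, 0, 0, 9; Σd² = 14
ρ = 1 − 6·14/(6·35) = 1 − 84/210 = 0.600

0.600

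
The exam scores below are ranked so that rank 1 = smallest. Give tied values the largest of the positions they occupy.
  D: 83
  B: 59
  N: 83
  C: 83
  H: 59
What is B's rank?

2

Sorted (ascending): 59, 59, 83, 83, 83
The 2 values of 59 occupy positions 1–2 → each gets rank 2.
The 3 values of 83 occupy positions 3–5 → each gets rank 5.
B has value 59 → rank 2.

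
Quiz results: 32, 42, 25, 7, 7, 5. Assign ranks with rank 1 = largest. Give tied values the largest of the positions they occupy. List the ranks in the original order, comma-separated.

Sorted (descending): 42, 32, 25, 7, 7, 5
The 2 values of 7 occupy positions 4–5 → each gets rank 5.

2, 1, 3, 5, 5, 6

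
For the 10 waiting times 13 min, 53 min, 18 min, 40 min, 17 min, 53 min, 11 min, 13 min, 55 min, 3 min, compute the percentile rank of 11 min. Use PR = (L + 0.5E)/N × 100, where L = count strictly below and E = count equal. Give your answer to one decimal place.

15.0

N = 10.
Strictly below 11: 1. Equal to 11: 1.
PR = (1 + 0.5·1)/10 × 100 = 15.0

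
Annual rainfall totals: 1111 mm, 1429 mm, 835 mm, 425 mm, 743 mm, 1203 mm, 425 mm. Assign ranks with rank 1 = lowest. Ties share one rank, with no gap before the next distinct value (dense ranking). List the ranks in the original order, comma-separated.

Sorted (ascending): 425, 425, 743, 835, 1111, 1203, 1429
The 2 values of 425 share dense rank 1.
Remaining distinct values take the next consecutive integers.

4, 6, 3, 1, 2, 5, 1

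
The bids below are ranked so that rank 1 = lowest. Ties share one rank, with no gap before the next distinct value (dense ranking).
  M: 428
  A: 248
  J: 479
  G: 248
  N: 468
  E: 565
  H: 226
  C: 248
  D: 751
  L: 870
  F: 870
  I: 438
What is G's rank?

2

Sorted (ascending): 226, 248, 248, 248, 428, 438, 468, 479, 565, 751, 870, 870
The 3 values of 248 share dense rank 2.
The 2 values of 870 share dense rank 9.
Remaining distinct values take the next consecutive integers.
G has value 248 → rank 2.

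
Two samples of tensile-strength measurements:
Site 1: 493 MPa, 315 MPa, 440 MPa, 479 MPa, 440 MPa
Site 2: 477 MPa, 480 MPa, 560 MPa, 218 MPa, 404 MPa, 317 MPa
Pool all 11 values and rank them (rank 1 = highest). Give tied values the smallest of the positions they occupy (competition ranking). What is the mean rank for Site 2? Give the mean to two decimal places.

Sorted (descending): 560, 493, 480, 479, 477, 440, 440, 404, 317, 315, 218
The 2 values of 440 occupy positions 6–7 → each gets rank 6.
Site 2 values → pooled ranks: 477→5, 480→3, 560→1, 218→11, 404→8, 317→9
Mean rank = (5 + 3 + 1 + 11 + 8 + 9) / 6 = 6.17

6.17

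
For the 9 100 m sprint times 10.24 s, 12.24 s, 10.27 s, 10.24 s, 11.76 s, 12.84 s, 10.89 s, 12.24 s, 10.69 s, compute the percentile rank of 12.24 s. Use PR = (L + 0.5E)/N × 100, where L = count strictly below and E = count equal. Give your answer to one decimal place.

77.8

N = 9.
Strictly below 12.24: 6. Equal to 12.24: 2.
PR = (6 + 0.5·2)/9 × 100 = 77.8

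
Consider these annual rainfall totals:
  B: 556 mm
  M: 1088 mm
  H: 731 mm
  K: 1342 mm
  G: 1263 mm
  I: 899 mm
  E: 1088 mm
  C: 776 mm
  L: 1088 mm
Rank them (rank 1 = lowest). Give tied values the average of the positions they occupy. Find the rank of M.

Sorted (ascending): 556, 731, 776, 899, 1088, 1088, 1088, 1263, 1342
The 3 values of 1088 occupy positions 5–7 → average rank 6.
M has value 1088 mm → rank 6.

6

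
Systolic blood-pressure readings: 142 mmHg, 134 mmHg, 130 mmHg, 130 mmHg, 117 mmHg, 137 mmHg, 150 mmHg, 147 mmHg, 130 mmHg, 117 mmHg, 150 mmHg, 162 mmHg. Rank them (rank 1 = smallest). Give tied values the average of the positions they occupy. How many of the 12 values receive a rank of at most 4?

5

Sorted (ascending): 117, 117, 130, 130, 130, 134, 137, 142, 147, 150, 150, 162
The 2 values of 117 occupy positions 1–2 → average rank (1+2)/2 = 1.5.
The 3 values of 130 occupy positions 3–5 → average rank 4.
The 2 values of 150 occupy positions 10–11 → average rank (10+11)/2 = 10.5.
Ranks ≤ 4: {1.5, 1.5, 4, 4, 4} → 5 values.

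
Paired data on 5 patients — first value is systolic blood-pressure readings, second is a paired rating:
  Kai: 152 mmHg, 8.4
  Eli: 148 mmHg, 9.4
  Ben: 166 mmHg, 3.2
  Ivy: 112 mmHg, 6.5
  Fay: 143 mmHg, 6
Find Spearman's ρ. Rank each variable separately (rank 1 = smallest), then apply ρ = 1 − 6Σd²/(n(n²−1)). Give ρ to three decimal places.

Ranks of variable 1: 4, 3, 5, 1, 2
Ranks of variable 2: 4, 5, 1, 3, 2
d = r₁ − r₂: 0, -2, 4, -2, 0
d²: 0, 4, 16, 4, 0; Σd² = 24
ρ = 1 − 6·24/(5·24) = 1 − 144/120 = -0.200

-0.200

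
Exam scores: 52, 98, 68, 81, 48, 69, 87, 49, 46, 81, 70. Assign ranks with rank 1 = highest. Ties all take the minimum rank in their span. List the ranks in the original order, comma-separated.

8, 1, 7, 3, 10, 6, 2, 9, 11, 3, 5

Sorted (descending): 98, 87, 81, 81, 70, 69, 68, 52, 49, 48, 46
The 2 values of 81 occupy positions 3–4 → each gets rank 3.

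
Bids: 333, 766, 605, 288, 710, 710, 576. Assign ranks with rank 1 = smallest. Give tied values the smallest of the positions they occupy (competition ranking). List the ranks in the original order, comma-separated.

2, 7, 4, 1, 5, 5, 3

Sorted (ascending): 288, 333, 576, 605, 710, 710, 766
The 2 values of 710 occupy positions 5–6 → each gets rank 5.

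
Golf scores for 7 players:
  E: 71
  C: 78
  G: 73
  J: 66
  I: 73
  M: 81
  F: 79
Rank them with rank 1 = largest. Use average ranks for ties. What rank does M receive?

Sorted (descending): 81, 79, 78, 73, 73, 71, 66
The 2 values of 73 occupy positions 4–5 → average rank (4+5)/2 = 4.5.
M has value 81 → rank 1.

1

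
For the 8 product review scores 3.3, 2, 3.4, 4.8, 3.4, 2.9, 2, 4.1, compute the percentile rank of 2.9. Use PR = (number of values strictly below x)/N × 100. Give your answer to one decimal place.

25.0

N = 8.
Strictly below 2.9: 2. Equal to 2.9: 1.
PR = 2/8 × 100 = 25.0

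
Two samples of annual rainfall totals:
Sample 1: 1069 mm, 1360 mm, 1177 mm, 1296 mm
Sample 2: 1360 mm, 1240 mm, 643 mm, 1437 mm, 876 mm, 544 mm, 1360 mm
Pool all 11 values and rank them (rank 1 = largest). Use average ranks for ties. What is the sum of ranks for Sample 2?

Sorted (descending): 1437, 1360, 1360, 1360, 1296, 1240, 1177, 1069, 876, 643, 544
The 3 values of 1360 occupy positions 2–4 → average rank 3.
Sample 2 values → pooled ranks: 1360→3, 1240→6, 643→10, 1437→1, 876→9, 544→11, 1360→3
Rank sum = 3 + 6 + 10 + 1 + 9 + 11 + 3 = 43

43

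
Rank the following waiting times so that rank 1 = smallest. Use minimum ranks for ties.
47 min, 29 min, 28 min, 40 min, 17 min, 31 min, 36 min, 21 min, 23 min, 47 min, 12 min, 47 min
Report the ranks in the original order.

Sorted (ascending): 12, 17, 21, 23, 28, 29, 31, 36, 40, 47, 47, 47
The 3 values of 47 occupy positions 10–12 → each gets rank 10.

10, 6, 5, 9, 2, 7, 8, 3, 4, 10, 1, 10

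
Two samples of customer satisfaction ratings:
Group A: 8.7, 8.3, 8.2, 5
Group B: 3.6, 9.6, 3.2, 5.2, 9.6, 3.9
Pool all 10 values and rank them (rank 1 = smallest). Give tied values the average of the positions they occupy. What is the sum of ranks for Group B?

Sorted (ascending): 3.2, 3.6, 3.9, 5, 5.2, 8.2, 8.3, 8.7, 9.6, 9.6
The 2 values of 9.6 occupy positions 9–10 → average rank (9+10)/2 = 9.5.
Group B values → pooled ranks: 3.6→2, 9.6→9.5, 3.2→1, 5.2→5, 9.6→9.5, 3.9→3
Rank sum = 2 + 9.5 + 1 + 5 + 9.5 + 3 = 30

30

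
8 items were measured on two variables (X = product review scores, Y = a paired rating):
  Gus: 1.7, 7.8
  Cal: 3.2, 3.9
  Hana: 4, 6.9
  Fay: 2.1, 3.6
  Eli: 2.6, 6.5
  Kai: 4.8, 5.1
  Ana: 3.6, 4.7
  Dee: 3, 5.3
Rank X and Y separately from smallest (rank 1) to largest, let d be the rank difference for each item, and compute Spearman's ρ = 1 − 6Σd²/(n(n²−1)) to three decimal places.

Ranks of variable 1: 1, 5, 7, 2, 3, 8, 6, 4
Ranks of variable 2: 8, 2, 7, 1, 6, 4, 3, 5
d = r₁ − r₂: -7, 3, 0, 1, -3, 4, 3, -1
d²: 49, 9, 0, 1, 9, 16, 9, 1; Σd² = 94
ρ = 1 − 6·94/(8·63) = 1 − 564/504 = -0.119

-0.119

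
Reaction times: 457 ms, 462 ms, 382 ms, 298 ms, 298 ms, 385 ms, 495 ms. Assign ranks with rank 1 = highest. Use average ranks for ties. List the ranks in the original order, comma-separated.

3, 2, 5, 6.5, 6.5, 4, 1

Sorted (descending): 495, 462, 457, 385, 382, 298, 298
The 2 values of 298 occupy positions 6–7 → average rank (6+7)/2 = 6.5.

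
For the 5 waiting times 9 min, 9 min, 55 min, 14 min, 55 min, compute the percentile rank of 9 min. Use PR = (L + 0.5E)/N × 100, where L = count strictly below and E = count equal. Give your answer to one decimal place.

N = 5.
Strictly below 9: 0. Equal to 9: 2.
PR = (0 + 0.5·2)/5 × 100 = 20.0

20.0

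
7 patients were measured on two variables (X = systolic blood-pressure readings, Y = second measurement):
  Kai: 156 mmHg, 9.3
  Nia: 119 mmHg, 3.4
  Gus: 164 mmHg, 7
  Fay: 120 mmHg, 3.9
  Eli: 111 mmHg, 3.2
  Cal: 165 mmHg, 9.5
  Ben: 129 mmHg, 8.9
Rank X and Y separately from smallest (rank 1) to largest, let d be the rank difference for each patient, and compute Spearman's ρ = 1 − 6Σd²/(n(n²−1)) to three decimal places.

Ranks of variable 1: 5, 2, 6, 3, 1, 7, 4
Ranks of variable 2: 6, 2, 4, 3, 1, 7, 5
d = r₁ − r₂: -1, 0, 2, 0, 0, 0, -1
d²: 1, 0, 4, 0, 0, 0, 1; Σd² = 6
ρ = 1 − 6·6/(7·48) = 1 − 36/336 = 0.893

0.893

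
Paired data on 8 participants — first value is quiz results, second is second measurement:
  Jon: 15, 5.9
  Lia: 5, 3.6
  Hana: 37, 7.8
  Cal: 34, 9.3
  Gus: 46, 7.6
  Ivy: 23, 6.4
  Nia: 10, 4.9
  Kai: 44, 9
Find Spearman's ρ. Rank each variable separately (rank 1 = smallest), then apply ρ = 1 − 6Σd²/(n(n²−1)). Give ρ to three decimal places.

Ranks of variable 1: 3, 1, 6, 5, 8, 4, 2, 7
Ranks of variable 2: 3, 1, 6, 8, 5, 4, 2, 7
d = r₁ − r₂: 0, 0, 0, -3, 3, 0, 0, 0
d²: 0, 0, 0, 9, 9, 0, 0, 0; Σd² = 18
ρ = 1 − 6·18/(8·63) = 1 − 108/504 = 0.786

0.786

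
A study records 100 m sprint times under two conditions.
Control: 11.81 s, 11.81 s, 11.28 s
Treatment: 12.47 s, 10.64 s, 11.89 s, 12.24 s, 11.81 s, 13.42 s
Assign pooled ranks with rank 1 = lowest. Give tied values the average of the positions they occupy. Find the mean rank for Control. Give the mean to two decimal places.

3.33

Sorted (ascending): 10.64, 11.28, 11.81, 11.81, 11.81, 11.89, 12.24, 12.47, 13.42
The 3 values of 11.81 occupy positions 3–5 → average rank 4.
Control values → pooled ranks: 11.81→4, 11.81→4, 11.28→2
Mean rank = (4 + 4 + 2) / 3 = 3.33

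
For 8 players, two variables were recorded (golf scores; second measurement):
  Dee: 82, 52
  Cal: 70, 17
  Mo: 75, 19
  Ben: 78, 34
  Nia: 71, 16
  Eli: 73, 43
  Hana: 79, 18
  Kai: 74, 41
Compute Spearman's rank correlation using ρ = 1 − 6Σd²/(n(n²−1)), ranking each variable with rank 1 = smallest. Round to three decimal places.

Ranks of variable 1: 8, 1, 5, 6, 2, 3, 7, 4
Ranks of variable 2: 8, 2, 4, 5, 1, 7, 3, 6
d = r₁ − r₂: 0, -1, 1, 1, 1, -4, 4, -2
d²: 0, 1, 1, 1, 1, 16, 16, 4; Σd² = 40
ρ = 1 − 6·40/(8·63) = 1 − 240/504 = 0.524

0.524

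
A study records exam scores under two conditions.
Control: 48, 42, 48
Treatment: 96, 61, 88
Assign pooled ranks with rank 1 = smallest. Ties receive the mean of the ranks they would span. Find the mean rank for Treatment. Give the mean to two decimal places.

5.00

Sorted (ascending): 42, 48, 48, 61, 88, 96
The 2 values of 48 occupy positions 2–3 → average rank (2+3)/2 = 2.5.
Treatment values → pooled ranks: 96→6, 61→4, 88→5
Mean rank = (6 + 4 + 5) / 3 = 5.00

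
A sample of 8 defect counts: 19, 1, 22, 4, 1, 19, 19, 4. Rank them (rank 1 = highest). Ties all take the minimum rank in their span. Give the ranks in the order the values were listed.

2, 7, 1, 5, 7, 2, 2, 5

Sorted (descending): 22, 19, 19, 19, 4, 4, 1, 1
The 3 values of 19 occupy positions 2–4 → each gets rank 2.
The 2 values of 4 occupy positions 5–6 → each gets rank 5.
The 2 values of 1 occupy positions 7–8 → each gets rank 7.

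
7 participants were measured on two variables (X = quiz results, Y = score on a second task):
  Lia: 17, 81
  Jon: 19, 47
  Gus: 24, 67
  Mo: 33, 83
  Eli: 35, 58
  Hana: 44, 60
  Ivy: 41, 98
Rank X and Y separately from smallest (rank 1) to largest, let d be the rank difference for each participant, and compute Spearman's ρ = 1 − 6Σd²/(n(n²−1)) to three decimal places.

0.143

Ranks of variable 1: 1, 2, 3, 4, 5, 7, 6
Ranks of variable 2: 5, 1, 4, 6, 2, 3, 7
d = r₁ − r₂: -4, 1, -1, -2, 3, 4, -1
d²: 16, 1, 1, 4, 9, 16, 1; Σd² = 48
ρ = 1 − 6·48/(7·48) = 1 − 288/336 = 0.143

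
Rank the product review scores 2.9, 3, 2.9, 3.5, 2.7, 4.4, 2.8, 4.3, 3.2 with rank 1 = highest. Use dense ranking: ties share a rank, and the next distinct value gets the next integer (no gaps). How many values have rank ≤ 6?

7

Sorted (descending): 4.4, 4.3, 3.5, 3.2, 3, 2.9, 2.9, 2.8, 2.7
The 2 values of 2.9 share dense rank 6.
Remaining distinct values take the next consecutive integers.
Ranks ≤ 6: {1, 2, 3, 4, 5, 6, 6} → 7 values.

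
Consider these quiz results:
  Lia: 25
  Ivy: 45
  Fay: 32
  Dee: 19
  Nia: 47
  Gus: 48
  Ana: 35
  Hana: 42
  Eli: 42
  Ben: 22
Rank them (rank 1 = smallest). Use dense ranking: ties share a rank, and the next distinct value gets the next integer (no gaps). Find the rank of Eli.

Sorted (ascending): 19, 22, 25, 32, 35, 42, 42, 45, 47, 48
The 2 values of 42 share dense rank 6.
Remaining distinct values take the next consecutive integers.
Eli has value 42 → rank 6.

6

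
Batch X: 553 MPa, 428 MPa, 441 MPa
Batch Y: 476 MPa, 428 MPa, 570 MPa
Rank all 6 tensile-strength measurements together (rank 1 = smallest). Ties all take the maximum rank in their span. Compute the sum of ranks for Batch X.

Sorted (ascending): 428, 428, 441, 476, 553, 570
The 2 values of 428 occupy positions 1–2 → each gets rank 2.
Batch X values → pooled ranks: 553→5, 428→2, 441→3
Rank sum = 5 + 2 + 3 = 10

10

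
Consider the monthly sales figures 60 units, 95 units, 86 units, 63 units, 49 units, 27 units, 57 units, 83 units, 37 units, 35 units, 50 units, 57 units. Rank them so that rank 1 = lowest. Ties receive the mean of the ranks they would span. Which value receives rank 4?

Sorted (ascending): 27, 35, 37, 49, 50, 57, 57, 60, 63, 83, 86, 95
The 2 values of 57 occupy positions 6–7 → average rank (6+7)/2 = 6.5.
Rank 4 → value 49.

49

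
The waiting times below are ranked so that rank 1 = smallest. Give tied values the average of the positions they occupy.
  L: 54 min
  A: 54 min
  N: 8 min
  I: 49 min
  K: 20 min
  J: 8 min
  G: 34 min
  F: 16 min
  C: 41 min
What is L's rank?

Sorted (ascending): 8, 8, 16, 20, 34, 41, 49, 54, 54
The 2 values of 8 occupy positions 1–2 → average rank (1+2)/2 = 1.5.
The 2 values of 54 occupy positions 8–9 → average rank (8+9)/2 = 8.5.
L has value 54 min → rank 8.5.

8.5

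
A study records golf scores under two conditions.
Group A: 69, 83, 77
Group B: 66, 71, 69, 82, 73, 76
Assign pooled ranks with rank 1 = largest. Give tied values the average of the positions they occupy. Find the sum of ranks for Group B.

Sorted (descending): 83, 82, 77, 76, 73, 71, 69, 69, 66
The 2 values of 69 occupy positions 7–8 → average rank (7+8)/2 = 7.5.
Group B values → pooled ranks: 66→9, 71→6, 69→7.5, 82→2, 73→5, 76→4
Rank sum = 9 + 6 + 7.5 + 2 + 5 + 4 = 33.5

33.5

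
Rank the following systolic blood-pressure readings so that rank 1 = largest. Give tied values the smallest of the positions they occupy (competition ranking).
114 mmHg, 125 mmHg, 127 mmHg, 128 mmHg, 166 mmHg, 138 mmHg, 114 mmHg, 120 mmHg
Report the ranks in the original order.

7, 5, 4, 3, 1, 2, 7, 6

Sorted (descending): 166, 138, 128, 127, 125, 120, 114, 114
The 2 values of 114 occupy positions 7–8 → each gets rank 7.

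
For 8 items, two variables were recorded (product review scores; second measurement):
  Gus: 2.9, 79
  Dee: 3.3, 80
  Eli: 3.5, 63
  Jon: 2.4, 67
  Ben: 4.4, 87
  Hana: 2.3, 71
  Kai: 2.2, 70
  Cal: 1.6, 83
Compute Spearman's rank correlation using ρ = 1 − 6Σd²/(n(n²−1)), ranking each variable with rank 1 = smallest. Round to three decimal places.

Ranks of variable 1: 5, 6, 7, 4, 8, 3, 2, 1
Ranks of variable 2: 5, 6, 1, 2, 8, 4, 3, 7
d = r₁ − r₂: 0, 0, 6, 2, 0, -1, -1, -6
d²: 0, 0, 36, 4, 0, 1, 1, 36; Σd² = 78
ρ = 1 − 6·78/(8·63) = 1 − 468/504 = 0.071

0.071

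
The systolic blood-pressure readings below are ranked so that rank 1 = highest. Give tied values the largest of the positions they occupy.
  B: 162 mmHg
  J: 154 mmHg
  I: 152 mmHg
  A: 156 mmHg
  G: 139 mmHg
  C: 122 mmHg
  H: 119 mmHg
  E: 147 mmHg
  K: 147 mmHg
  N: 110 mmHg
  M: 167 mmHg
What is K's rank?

7

Sorted (descending): 167, 162, 156, 154, 152, 147, 147, 139, 122, 119, 110
The 2 values of 147 occupy positions 6–7 → each gets rank 7.
K has value 147 mmHg → rank 7.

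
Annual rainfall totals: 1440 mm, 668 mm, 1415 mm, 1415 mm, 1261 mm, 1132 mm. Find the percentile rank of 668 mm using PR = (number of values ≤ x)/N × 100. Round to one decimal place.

N = 6.
Strictly below 668: 0. Equal to 668: 1.
PR = 1/6 × 100 = 16.7

16.7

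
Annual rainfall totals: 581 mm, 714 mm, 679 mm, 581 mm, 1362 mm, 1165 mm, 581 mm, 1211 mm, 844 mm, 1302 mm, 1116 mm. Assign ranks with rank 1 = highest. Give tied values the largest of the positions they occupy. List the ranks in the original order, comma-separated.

11, 7, 8, 11, 1, 4, 11, 3, 6, 2, 5

Sorted (descending): 1362, 1302, 1211, 1165, 1116, 844, 714, 679, 581, 581, 581
The 3 values of 581 occupy positions 9–11 → each gets rank 11.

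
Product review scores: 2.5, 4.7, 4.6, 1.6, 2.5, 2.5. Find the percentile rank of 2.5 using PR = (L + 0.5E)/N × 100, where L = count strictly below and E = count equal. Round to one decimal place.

41.7

N = 6.
Strictly below 2.5: 1. Equal to 2.5: 3.
PR = (1 + 0.5·3)/6 × 100 = 41.7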